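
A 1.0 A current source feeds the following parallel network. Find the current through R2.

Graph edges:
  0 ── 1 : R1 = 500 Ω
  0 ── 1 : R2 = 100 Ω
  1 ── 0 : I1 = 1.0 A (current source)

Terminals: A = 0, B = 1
All resistors sit directly between nodes 0 and 1, so they are in parallel and share one voltage V; the full source current 1 A splits among them.
1/R_par = 1/500 + 1/100 = 0.012 S  =>  R_par = 83.33 Ω
V = I × R_par = 1 × 83.33 = 83.33 V
I_R2 = V/R2 = 83.33/100 = 0.8333 A

Final answer: 0.8333 A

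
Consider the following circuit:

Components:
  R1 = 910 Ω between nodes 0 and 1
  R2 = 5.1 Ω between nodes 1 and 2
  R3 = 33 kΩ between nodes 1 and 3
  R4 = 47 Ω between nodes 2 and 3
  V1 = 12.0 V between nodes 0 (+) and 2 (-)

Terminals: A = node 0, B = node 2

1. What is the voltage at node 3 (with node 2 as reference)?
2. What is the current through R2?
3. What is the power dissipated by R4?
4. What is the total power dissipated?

Nodal analysis, taking node 2 as the 0 V reference.
Source V1 fixes V_0 = 12 V.
KCL at each unknown node (sum of currents leaving = 0; resistances in Ω):
  Node 1: (V_1 - 12)/910 + (V_1 - 0)/5.1 + (V_1 - V_3)/33000 = 0
  Node 3: (V_3 - V_1)/33000 + (V_3 - 0)/47 = 0
Collecting terms (coefficients in siemens):
  0.1972·V_1 - 0.0000303·V_3 = 0.01319
  0.02131·V_3 - 0.0000303·V_1 = 0
Determinant D = (0.1972)(0.02131) - (-0.0000303)(-0.0000303) = 0.004202
V_1 = [(0.01319)(0.02131) - (-0.0000303)(0)]/D = 0.06687 V
V_3 = [(0.1972)(0) - (0.01319)(-0.0000303)]/D = 0.0000951 V
Part 1:
  Read off the nodal solution: V_3 = 0.0000951 V
Part 2:
  I_R2 = (V_1 - V_2)/R2 = (0.06687 - 0)/5.1 = 0.01311 A
  Magnitude: I_R2 = 0.01311 A
Part 3:
  I_R4 = (V_2 - V_3)/R4 = (0 - 0.0000951)/47 = -0.000002023 A
  P_R4 = I_R4² × R4 = (-0.000002023)² × 47 = 0.0000000001924 W
Part 4:
  Power in each resistor, P = (ΔV)²/R:
    P_R1 = (12 - 0.06687)²/910 = 0.1565 W
    P_R2 = (0.06687 - 0)²/5.1 = 0.0008767 W
    P_R3 = (0.06687 - 0.0000951)²/33000 = 0.0000001351 W
    P_R4 = (0 - 0.0000951)²/47 = 0.0000000001924 W
  P_total = P_R1 + P_R2 + P_R3 + P_R4 = 0.1574 W

Final answers:
1. V_3 = 9.51e-05 V
2. I_R2 = 0.01311 A
3. P_R4 = 1.924e-10 W
4. P_total = 0.1574 W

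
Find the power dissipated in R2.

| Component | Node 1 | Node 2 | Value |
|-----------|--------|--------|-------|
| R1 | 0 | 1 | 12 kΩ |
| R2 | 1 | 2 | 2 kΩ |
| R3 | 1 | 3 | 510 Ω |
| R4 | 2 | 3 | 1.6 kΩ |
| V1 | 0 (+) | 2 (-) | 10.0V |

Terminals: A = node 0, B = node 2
Nodal analysis, taking node 2 as the 0 V reference.
Source V1 fixes V_0 = 10 V.
KCL at each unknown node (sum of currents leaving = 0; resistances in Ω):
  Node 1: (V_1 - 10)/12000 + (V_1 - 0)/2000 + (V_1 - V_3)/510 = 0
  Node 3: (V_3 - V_1)/510 + (V_3 - 0)/1600 = 0
Collecting terms (coefficients in siemens):
  0.002544·V_1 - 0.001961·V_3 = 0.0008333
  0.002586·V_3 - 0.001961·V_1 = 0
Determinant D = (0.002544)(0.002586) - (-0.001961)(-0.001961) = 0.000002734
V_1 = [(0.0008333)(0.002586) - (-0.001961)(0)]/D = 0.7882 V
V_3 = [(0.002544)(0) - (0.0008333)(-0.001961)]/D = 0.5977 V
I_R2 = (V_1 - V_2)/R2 = (0.7882 - 0)/2000 = 0.0003941 A
P_R2 = I_R2² × R2 = (0.0003941)² × 2000 = 0.0003106 W

Final answer: 0.0003106 W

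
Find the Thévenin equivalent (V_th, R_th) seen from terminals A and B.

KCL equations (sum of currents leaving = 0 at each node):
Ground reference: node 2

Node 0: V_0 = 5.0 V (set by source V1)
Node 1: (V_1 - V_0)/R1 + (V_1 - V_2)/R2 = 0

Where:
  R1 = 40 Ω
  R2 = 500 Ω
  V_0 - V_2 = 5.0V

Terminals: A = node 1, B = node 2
Step 1 — V_th is the open-circuit voltage V_A - V_B (nothing connected across the terminals).
Nodal analysis, taking node 2 as the 0 V reference.
Source V1 fixes V_0 = 5 V.
KCL at each unknown node (sum of currents leaving = 0; resistances in Ω):
  Node 1: (V_1 - 5)/40 + (V_1 - 0)/500 = 0
Collecting terms: 0.027 × V_1 = 0.125  =>  V_1 = 4.63 V
V_th = V_1 - V_2 = 4.63 - 0 = 4.63 V
Step 2 — R_th: zero the source — replace V1 by a short circuit (node 2 merges into node 0) — and find the resistance seen between A (node 1) and B (node 0).
Reduce the network between node 1 (A) and node 0 (B) by series/parallel combination:
  Rp1 = R1 ‖ R2 (parallel, both between nodes 0 and 1) = 1/(1/40 + 1/500) = 37.04 Ω
R_th = 37.04 Ω

Final answer: V_th = 4.63 V, R_th = 37.04 Ω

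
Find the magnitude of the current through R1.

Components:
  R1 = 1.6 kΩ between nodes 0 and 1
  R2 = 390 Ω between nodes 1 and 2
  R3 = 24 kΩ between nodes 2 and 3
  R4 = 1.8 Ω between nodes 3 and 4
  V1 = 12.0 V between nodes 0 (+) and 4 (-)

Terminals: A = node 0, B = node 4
Nodal analysis, taking node 4 as the 0 V reference.
Source V1 fixes V_0 = 12 V.
KCL at each unknown node (sum of currents leaving = 0; resistances in Ω):
  Node 1: (V_1 - 12)/1600 + (V_1 - V_2)/390 = 0
  Node 2: (V_2 - V_1)/390 + (V_2 - V_3)/24000 = 0
  Node 3: (V_3 - V_2)/24000 + (V_3 - 0)/1.8 = 0
Collecting terms (coefficients in siemens):
  0.003189·V_1 - 0.002564·V_2 = 0.0075
  0.002606·V_2 - 0.002564·V_1 - 0.00004167·V_3 = 0
  0.5556·V_3 - 0.00004167·V_2 = 0
Solving these 3 simultaneous equations (Gaussian elimination) gives:
  V_1 = 11.26 V, V_2 = 11.08 V, V_3 = 0.000831 V
I_R1 = (V_0 - V_1)/R1 = (12 - 11.26)/1600 = 0.0004617 A
|I_R1| = 0.0004617 A

Final answer: |I_R1| = 0.0004617 A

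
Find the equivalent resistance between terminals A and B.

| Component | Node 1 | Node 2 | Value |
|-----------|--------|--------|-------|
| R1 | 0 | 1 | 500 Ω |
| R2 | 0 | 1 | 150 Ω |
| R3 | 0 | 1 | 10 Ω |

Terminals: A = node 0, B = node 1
Reduce the network between node 0 (A) and node 1 (B) by series/parallel combination:
  Rp1 = R1 ‖ R2 ‖ R3 (parallel, all between nodes 0 and 1) = 1/(1/500 + 1/150 + 1/10) = 9.202 Ω
R_eq = 9.202 Ω

Final answer: 9.202 Ω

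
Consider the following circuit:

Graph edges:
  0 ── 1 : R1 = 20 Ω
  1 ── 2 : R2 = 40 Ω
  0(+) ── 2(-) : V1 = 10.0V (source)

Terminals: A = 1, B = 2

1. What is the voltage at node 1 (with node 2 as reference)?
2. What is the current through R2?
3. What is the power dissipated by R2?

Nodal analysis, taking node 2 as the 0 V reference.
Source V1 fixes V_0 = 10 V.
KCL at each unknown node (sum of currents leaving = 0; resistances in Ω):
  Node 1: (V_1 - 10)/20 + (V_1 - 0)/40 = 0
Collecting terms: 0.075 × V_1 = 0.5  =>  V_1 = 6.667 V
Part 1:
  Read off the nodal solution: V_1 = 6.667 V
Part 2:
  I_R2 = (V_1 - V_2)/R2 = (6.667 - 0)/40 = 0.1667 A
  Magnitude: I_R2 = 0.1667 A
Part 3:
  I_R2 = (V_1 - V_2)/R2 = (6.667 - 0)/40 = 0.1667 A
  P_R2 = I_R2² × R2 = (0.1667)² × 40 = 1.111 W

Final answers:
1. V_1 = 6.667 V
2. I_R2 = 0.1667 A
3. P_R2 = 1.111 W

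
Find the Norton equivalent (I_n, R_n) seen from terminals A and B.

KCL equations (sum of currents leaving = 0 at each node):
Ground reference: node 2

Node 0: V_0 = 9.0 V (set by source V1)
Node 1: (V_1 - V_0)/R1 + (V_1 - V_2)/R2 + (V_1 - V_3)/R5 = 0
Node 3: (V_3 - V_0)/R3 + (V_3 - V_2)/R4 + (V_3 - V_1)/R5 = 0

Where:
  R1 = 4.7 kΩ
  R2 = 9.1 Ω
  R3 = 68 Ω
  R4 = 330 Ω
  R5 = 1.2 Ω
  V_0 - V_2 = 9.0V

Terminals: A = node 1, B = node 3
Find the Thévenin equivalent first; then I_n = V_th/R_th and R_n = R_th.
Step 1 — V_th is the open-circuit voltage V_A - V_B (nothing connected across the terminals).
Nodal analysis, taking node 2 as the 0 V reference.
Source V1 fixes V_0 = 9 V.
KCL at each unknown node (sum of currents leaving = 0; resistances in Ω):
  Node 1: (V_1 - 9)/4700 + (V_1 - 0)/9.1 + (V_1 - V_3)/1.2 = 0
  Node 3: (V_3 - 9)/68 + (V_3 - 0)/330 + (V_3 - V_1)/1.2 = 0
Collecting terms (coefficients in siemens):
  0.9434·V_1 - 0.8333·V_3 = 0.001915
  0.8511·V_3 - 0.8333·V_1 = 0.1324
Determinant D = (0.9434)(0.8511) - (-0.8333)(-0.8333) = 0.1085
V_1 = [(0.001915)(0.8511) - (-0.8333)(0.1324)]/D = 1.032 V
V_3 = [(0.9434)(0.1324) - (0.001915)(-0.8333)]/D = 1.166 V
V_th = V_1 - V_3 = 1.032 - 1.166 = -0.134 V
Step 2 — R_th: zero the source — replace V1 by a short circuit (node 2 merges into node 0) — and find the resistance seen between A (node 1) and B (node 3).
Reduce the network between node 1 (A) and node 3 (B) by series/parallel combination:
  Rp1 = R1 ‖ R2 (parallel, both between nodes 0 and 1) = 1/(1/4700 + 1/9.1) = 9.082 Ω
  Rp2 = R3 ‖ R4 (parallel, both between nodes 0 and 3) = 1/(1/68 + 1/330) = 56.38 Ω
  Rs1 = Rp1 + Rp2 (series, joined only at node 0) = 9.082 + 56.38 = 65.46 Ω
  Rp3 = R5 ‖ Rs1 (parallel, both between nodes 1 and 3) = 1/(1/1.2 + 1/65.46) = 1.178 Ω
R_th = 1.178 Ω
I_n = V_th/R_th = -0.134/1.178 = -0.1137 A, and R_n = R_th = 1.178 Ω

Final answer: I_n = -0.1137 A, R_n = 1.178 Ω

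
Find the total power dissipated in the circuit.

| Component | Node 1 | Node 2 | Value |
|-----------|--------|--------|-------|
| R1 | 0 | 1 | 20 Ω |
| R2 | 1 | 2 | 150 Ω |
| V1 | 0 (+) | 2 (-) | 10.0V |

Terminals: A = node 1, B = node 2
Nodal analysis, taking node 2 as the 0 V reference.
Source V1 fixes V_0 = 10 V.
KCL at each unknown node (sum of currents leaving = 0; resistances in Ω):
  Node 1: (V_1 - 10)/20 + (V_1 - 0)/150 = 0
Collecting terms: 0.05667 × V_1 = 0.5  =>  V_1 = 8.824 V
Power in each resistor, P = (ΔV)²/R:
  P_R1 = (10 - 8.824)²/20 = 0.0692 W
  P_R2 = (8.824 - 0)²/150 = 0.519 W
P_total = P_R1 + P_R2 = 0.5882 W

Final answer: 0.5882 W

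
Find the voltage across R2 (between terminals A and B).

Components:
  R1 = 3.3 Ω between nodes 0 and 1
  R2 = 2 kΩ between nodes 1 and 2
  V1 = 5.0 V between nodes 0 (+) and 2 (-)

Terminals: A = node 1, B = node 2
R1 and R2 are in series across V1 (node 0 → node 1 → node 2), and the output A–B is taken across R2, so this is a voltage divider.
Series current: I = V1/(R1 + R2) = 5/(3.3 + 2000) = 5/2003 = 0.002496 A
V_R2 = I × R2 = V1 × R2/(R1 + R2) = 5 × 2000/2003 = 4.992 V

Final answer: 4.992 V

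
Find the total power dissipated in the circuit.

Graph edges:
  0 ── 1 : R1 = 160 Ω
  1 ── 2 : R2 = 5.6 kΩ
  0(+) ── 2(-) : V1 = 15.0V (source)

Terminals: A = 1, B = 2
Nodal analysis, taking node 2 as the 0 V reference.
Source V1 fixes V_0 = 15 V.
KCL at each unknown node (sum of currents leaving = 0; resistances in Ω):
  Node 1: (V_1 - 15)/160 + (V_1 - 0)/5600 = 0
Collecting terms: 0.006429 × V_1 = 0.09375  =>  V_1 = 14.58 V
Power in each resistor, P = (ΔV)²/R:
  P_R1 = (15 - 14.58)²/160 = 0.001085 W
  P_R2 = (14.58 - 0)²/5600 = 0.03798 W
P_total = P_R1 + P_R2 = 0.03906 W

Final answer: 0.03906 W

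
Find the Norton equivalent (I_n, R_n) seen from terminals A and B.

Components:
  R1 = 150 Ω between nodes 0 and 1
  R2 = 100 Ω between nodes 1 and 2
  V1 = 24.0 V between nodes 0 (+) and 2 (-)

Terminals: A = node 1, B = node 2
Find the Thévenin equivalent first; then I_n = V_th/R_th and R_n = R_th.
Step 1 — V_th is the open-circuit voltage V_A - V_B (nothing connected across the terminals).
Nodal analysis, taking node 2 as the 0 V reference.
Source V1 fixes V_0 = 24 V.
KCL at each unknown node (sum of currents leaving = 0; resistances in Ω):
  Node 1: (V_1 - 24)/150 + (V_1 - 0)/100 = 0
Collecting terms: 0.01667 × V_1 = 0.16  =>  V_1 = 9.6 V
V_th = V_1 - V_2 = 9.6 - 0 = 9.6 V
Step 2 — R_th: zero the source — replace V1 by a short circuit (node 2 merges into node 0) — and find the resistance seen between A (node 1) and B (node 0).
Reduce the network between node 1 (A) and node 0 (B) by series/parallel combination:
  Rp1 = R1 ‖ R2 (parallel, both between nodes 0 and 1) = 1/(1/150 + 1/100) = 60 Ω
R_th = 60 Ω
I_n = V_th/R_th = 9.6/60 = 0.16 A, and R_n = R_th = 60 Ω

Final answer: I_n = 0.16 A, R_n = 60 Ω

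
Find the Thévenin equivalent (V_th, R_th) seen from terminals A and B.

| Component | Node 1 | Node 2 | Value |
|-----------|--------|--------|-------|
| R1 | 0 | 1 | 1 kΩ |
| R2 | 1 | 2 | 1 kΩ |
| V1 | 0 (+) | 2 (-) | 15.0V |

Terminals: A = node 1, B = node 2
Step 1 — V_th is the open-circuit voltage V_A - V_B (nothing connected across the terminals).
Nodal analysis, taking node 2 as the 0 V reference.
Source V1 fixes V_0 = 15 V.
KCL at each unknown node (sum of currents leaving = 0; resistances in Ω):
  Node 1: (V_1 - 15)/1000 + (V_1 - 0)/1000 = 0
Collecting terms: 0.002 × V_1 = 0.015  =>  V_1 = 7.5 V
V_th = V_1 - V_2 = 7.5 - 0 = 7.5 V
Step 2 — R_th: zero the source — replace V1 by a short circuit (node 2 merges into node 0) — and find the resistance seen between A (node 1) and B (node 0).
Reduce the network between node 1 (A) and node 0 (B) by series/parallel combination:
  Rp1 = R1 ‖ R2 (parallel, both between nodes 0 and 1) = 1/(1/1000 + 1/1000) = 500 Ω
R_th = 500 Ω

Final answer: V_th = 7.5 V, R_th = 500 Ω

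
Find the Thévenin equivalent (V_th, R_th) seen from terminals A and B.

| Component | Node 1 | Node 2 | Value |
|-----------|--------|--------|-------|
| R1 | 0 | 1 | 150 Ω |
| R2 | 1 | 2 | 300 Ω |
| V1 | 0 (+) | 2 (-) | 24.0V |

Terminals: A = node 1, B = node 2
Step 1 — V_th is the open-circuit voltage V_A - V_B (nothing connected across the terminals).
Nodal analysis, taking node 2 as the 0 V reference.
Source V1 fixes V_0 = 24 V.
KCL at each unknown node (sum of currents leaving = 0; resistances in Ω):
  Node 1: (V_1 - 24)/150 + (V_1 - 0)/300 = 0
Collecting terms: 0.01 × V_1 = 0.16  =>  V_1 = 16 V
V_th = V_1 - V_2 = 16 - 0 = 16 V
Step 2 — R_th: zero the source — replace V1 by a short circuit (node 2 merges into node 0) — and find the resistance seen between A (node 1) and B (node 0).
Reduce the network between node 1 (A) and node 0 (B) by series/parallel combination:
  Rp1 = R1 ‖ R2 (parallel, both between nodes 0 and 1) = 1/(1/150 + 1/300) = 100 Ω
R_th = 100 Ω

Final answer: V_th = 16 V, R_th = 100 Ω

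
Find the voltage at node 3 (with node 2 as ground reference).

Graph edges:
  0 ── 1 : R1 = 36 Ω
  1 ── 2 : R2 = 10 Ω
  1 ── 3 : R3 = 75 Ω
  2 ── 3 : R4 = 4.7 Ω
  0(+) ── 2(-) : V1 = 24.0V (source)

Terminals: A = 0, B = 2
Nodal analysis, taking node 2 as the 0 V reference.
Source V1 fixes V_0 = 24 V.
KCL at each unknown node (sum of currents leaving = 0; resistances in Ω):
  Node 1: (V_1 - 24)/36 + (V_1 - 0)/10 + (V_1 - V_3)/75 = 0
  Node 3: (V_3 - V_1)/75 + (V_3 - 0)/4.7 = 0
Collecting terms (coefficients in siemens):
  0.1411·V_1 - 0.01333·V_3 = 0.6667
  0.2261·V_3 - 0.01333·V_1 = 0
Determinant D = (0.1411)(0.2261) - (-0.01333)(-0.01333) = 0.03173
V_1 = [(0.6667)(0.2261) - (-0.01333)(0)]/D = 4.751 V
V_3 = [(0.1411)(0) - (0.6667)(-0.01333)]/D = 0.2802 V
The requested potential is V_3 = 0.2802 V.

Final answer: V_3 = 0.2802 V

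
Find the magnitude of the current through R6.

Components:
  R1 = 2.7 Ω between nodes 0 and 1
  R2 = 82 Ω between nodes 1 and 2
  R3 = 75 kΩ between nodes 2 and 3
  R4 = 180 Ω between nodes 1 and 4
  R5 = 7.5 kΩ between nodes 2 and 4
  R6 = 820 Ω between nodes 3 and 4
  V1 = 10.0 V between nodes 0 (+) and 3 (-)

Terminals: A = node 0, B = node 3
Nodal analysis, taking node 3 as the 0 V reference.
Source V1 fixes V_0 = 10 V.
KCL at each unknown node (sum of currents leaving = 0; resistances in Ω):
  Node 1: (V_1 - 10)/2.7 + (V_1 - V_2)/82 + (V_1 - V_4)/180 = 0
  Node 2: (V_2 - V_1)/82 + (V_2 - 0)/75000 + (V_2 - V_4)/7500 = 0
  Node 4: (V_4 - V_1)/180 + (V_4 - V_2)/7500 + (V_4 - 0)/820 = 0
Collecting terms (coefficients in siemens):
  0.3881·V_1 - 0.0122·V_2 - 0.005556·V_4 = 3.704
  0.01234·V_2 - 0.0122·V_1 - 0.0001333·V_4 = 0
  0.006908·V_4 - 0.005556·V_1 - 0.0001333·V_2 = 0
Solving these 3 simultaneous equations (Gaussian elimination) gives:
  V_1 = 9.973 V, V_2 = 9.943 V, V_4 = 8.212 V
I_R6 = (V_3 - V_4)/R6 = (0 - 8.212)/820 = -0.01001 A
|I_R6| = 0.01001 A

Final answer: |I_R6| = 0.01001 A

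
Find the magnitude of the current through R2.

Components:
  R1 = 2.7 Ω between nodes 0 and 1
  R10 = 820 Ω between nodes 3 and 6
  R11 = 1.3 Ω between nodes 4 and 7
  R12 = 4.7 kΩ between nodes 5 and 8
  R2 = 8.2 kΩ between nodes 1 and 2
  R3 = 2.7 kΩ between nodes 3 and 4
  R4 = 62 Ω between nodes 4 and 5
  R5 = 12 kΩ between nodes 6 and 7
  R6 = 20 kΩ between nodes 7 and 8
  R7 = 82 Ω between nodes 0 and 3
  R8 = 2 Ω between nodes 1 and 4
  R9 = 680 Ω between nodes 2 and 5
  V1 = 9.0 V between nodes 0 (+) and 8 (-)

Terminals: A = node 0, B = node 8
Nodal analysis, taking node 8 as the 0 V reference.
Source V1 fixes V_0 = 9 V.
KCL at each unknown node (sum of currents leaving = 0; resistances in Ω):
  Node 1: (V_1 - 9)/2.7 + (V_1 - V_2)/8200 + (V_1 - V_4)/2 = 0
  Node 2: (V_2 - V_1)/8200 + (V_2 - V_5)/680 = 0
  Node 3: (V_3 - V_4)/2700 + (V_3 - 9)/82 + (V_3 - V_6)/820 = 0
  Node 4: (V_4 - V_3)/2700 + (V_4 - V_5)/62 + (V_4 - V_1)/2 + (V_4 - V_7)/1.3 = 0
  Node 5: (V_5 - V_4)/62 + (V_5 - V_2)/680 + (V_5 - 0)/4700 = 0
  Node 6: (V_6 - V_7)/12000 + (V_6 - V_3)/820 = 0
  Node 7: (V_7 - V_6)/12000 + (V_7 - 0)/20000 + (V_7 - V_4)/1.3 = 0
Collecting terms (coefficients in siemens):
  0.8705·V_1 - 0.000122·V_2 - 0.5·V_4 = 3.333
  0.001593·V_2 - 0.000122·V_1 - 0.001471·V_5 = 0
  0.01379·V_3 - 0.0003704·V_4 - 0.00122·V_6 = 0.1098
  1.286·V_4 - 0.5·V_1 - 0.0003704·V_3 - 0.01613·V_5 - 0.7692·V_7 = 0
  0.01781·V_5 - 0.001471·V_2 - 0.01613·V_4 = 0
  0.001303·V_6 - 0.00122·V_3 - 0.00008333·V_7 = 0
  0.7694·V_7 - 0.7692·V_4 - 0.00008333·V_6 = 0
Solving these 7 simultaneous equations (Gaussian elimination) gives:
  V_1 = 8.994 V, V_2 = 8.882 V, V_3 = 9 V, V_4 = 8.989 V
  V_5 = 8.873 V, V_6 = 8.999 V, V_7 = 8.988 V
I_R2 = (V_1 - V_2)/R2 = (8.994 - 8.882)/8200 = 0.00001361 A
|I_R2| = 0.00001361 A

Final answer: |I_R2| = 1.361e-05 A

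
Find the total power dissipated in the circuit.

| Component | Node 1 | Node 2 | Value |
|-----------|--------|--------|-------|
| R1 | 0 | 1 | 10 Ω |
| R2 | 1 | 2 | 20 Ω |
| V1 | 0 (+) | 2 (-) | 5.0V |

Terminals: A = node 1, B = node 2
Nodal analysis, taking node 2 as the 0 V reference.
Source V1 fixes V_0 = 5 V.
KCL at each unknown node (sum of currents leaving = 0; resistances in Ω):
  Node 1: (V_1 - 5)/10 + (V_1 - 0)/20 = 0
Collecting terms: 0.15 × V_1 = 0.5  =>  V_1 = 3.333 V
Power in each resistor, P = (ΔV)²/R:
  P_R1 = (5 - 3.333)²/10 = 0.2778 W
  P_R2 = (3.333 - 0)²/20 = 0.5556 W
P_total = P_R1 + P_R2 = 0.8333 W

Final answer: 0.8333 W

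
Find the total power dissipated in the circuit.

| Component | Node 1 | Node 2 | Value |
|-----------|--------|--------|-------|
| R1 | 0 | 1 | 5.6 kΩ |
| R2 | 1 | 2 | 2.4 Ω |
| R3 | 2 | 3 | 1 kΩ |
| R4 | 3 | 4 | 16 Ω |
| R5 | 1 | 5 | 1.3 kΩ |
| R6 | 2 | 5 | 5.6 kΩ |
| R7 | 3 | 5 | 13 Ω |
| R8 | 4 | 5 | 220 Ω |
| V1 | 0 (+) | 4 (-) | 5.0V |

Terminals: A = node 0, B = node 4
Nodal analysis, taking node 4 as the 0 V reference.
Source V1 fixes V_0 = 5 V.
KCL at each unknown node (sum of currents leaving = 0; resistances in Ω):
  Node 1: (V_1 - 5)/5600 + (V_1 - V_2)/2.4 + (V_1 - V_5)/1300 = 0
  Node 2: (V_2 - V_1)/2.4 + (V_2 - V_3)/1000 + (V_2 - V_5)/5600 = 0
  Node 3: (V_3 - V_2)/1000 + (V_3 - 0)/16 + (V_3 - V_5)/13 = 0
  Node 5: (V_5 - V_1)/1300 + (V_5 - V_2)/5600 + (V_5 - V_3)/13 + (V_5 - 0)/220 = 0
Collecting terms (coefficients in siemens):
  0.4176·V_1 - 0.4167·V_2 - 0.0007692·V_5 = 0.0008929
  0.4178·V_2 - 0.4167·V_1 - 0.001·V_3 - 0.0001786·V_5 = 0
  0.1404·V_3 - 0.001·V_2 - 0.07692·V_5 = 0
  0.08242·V_5 - 0.0007692·V_1 - 0.0001786·V_2 - 0.07692·V_3 = 0
Solving these 4 simultaneous equations (Gaussian elimination) gives:
  V_1 = 0.4333 V, V_2 = 0.4321 V, V_3 = 0.01188 V, V_5 = 0.01607 V
Power in each resistor, P = (ΔV)²/R:
  P_R1 = (5 - 0.4333)²/5600 = 0.003724 W
  P_R2 = (0.4333 - 0.4321)²/2.4 = 0.0000005869 W
  P_R3 = (0.4321 - 0.01188)²/1000 = 0.0001766 W
  P_R4 = (0.01188 - 0)²/16 = 0.00000882 W
  P_R5 = (0.4333 - 0.01607)²/1300 = 0.0001339 W
  P_R6 = (0.4321 - 0.01607)²/5600 = 0.00003091 W
  P_R7 = (0.01188 - 0.01607)²/13 = 0.00000135 W
  P_R8 = (0 - 0.01607)²/220 = 0.000001174 W
P_total = P_R1 + P_R2 + P_R3 + P_R4 + P_R5 + P_R6 + P_R7 + P_R8 = 0.004077 W

Final answer: 0.004077 W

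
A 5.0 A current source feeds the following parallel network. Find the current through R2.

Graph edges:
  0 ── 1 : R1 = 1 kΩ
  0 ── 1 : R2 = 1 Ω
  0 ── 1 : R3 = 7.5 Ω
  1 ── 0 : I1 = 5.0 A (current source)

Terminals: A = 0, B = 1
All resistors sit directly between nodes 0 and 1, so they are in parallel and share one voltage V; the full source current 5 A splits among them.
1/R_par = 1/1000 + 1/1 + 1/7.5 = 1.134 S  =>  R_par = 0.8816 Ω
V = I × R_par = 5 × 0.8816 = 4.408 V
I_R2 = V/R2 = 4.408/1 = 4.408 A

Final answer: 4.408 A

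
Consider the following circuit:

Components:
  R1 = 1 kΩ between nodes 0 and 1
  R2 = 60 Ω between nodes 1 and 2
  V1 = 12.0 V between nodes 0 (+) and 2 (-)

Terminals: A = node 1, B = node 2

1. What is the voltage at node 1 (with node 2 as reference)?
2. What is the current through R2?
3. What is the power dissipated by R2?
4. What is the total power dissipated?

Nodal analysis, taking node 2 as the 0 V reference.
Source V1 fixes V_0 = 12 V.
KCL at each unknown node (sum of currents leaving = 0; resistances in Ω):
  Node 1: (V_1 - 12)/1000 + (V_1 - 0)/60 = 0
Collecting terms: 0.01767 × V_1 = 0.012  =>  V_1 = 0.6792 V
Part 1:
  Read off the nodal solution: V_1 = 0.6792 V
Part 2:
  I_R2 = (V_1 - V_2)/R2 = (0.6792 - 0)/60 = 0.01132 A
  Magnitude: I_R2 = 0.01132 A
Part 3:
  I_R2 = (V_1 - V_2)/R2 = (0.6792 - 0)/60 = 0.01132 A
  P_R2 = I_R2² × R2 = (0.01132)² × 60 = 0.00769 W
Part 4:
  Power in each resistor, P = (ΔV)²/R:
    P_R1 = (12 - 0.6792)²/1000 = 0.1282 W
    P_R2 = (0.6792 - 0)²/60 = 0.00769 W
  P_total = P_R1 + P_R2 = 0.1358 W

Final answers:
1. V_1 = 0.6792 V
2. I_R2 = 0.01132 A
3. P_R2 = 0.00769 W
4. P_total = 0.1358 W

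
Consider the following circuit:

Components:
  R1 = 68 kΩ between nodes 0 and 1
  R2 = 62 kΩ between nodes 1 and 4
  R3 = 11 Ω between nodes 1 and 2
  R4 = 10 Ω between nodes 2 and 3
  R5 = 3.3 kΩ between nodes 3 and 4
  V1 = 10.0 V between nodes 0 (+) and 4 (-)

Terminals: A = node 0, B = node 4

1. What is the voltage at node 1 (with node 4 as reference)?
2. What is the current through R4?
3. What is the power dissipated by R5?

Nodal analysis, taking node 4 as the 0 V reference.
Source V1 fixes V_0 = 10 V.
KCL at each unknown node (sum of currents leaving = 0; resistances in Ω):
  Node 1: (V_1 - 10)/68000 + (V_1 - 0)/62000 + (V_1 - V_2)/11 = 0
  Node 2: (V_2 - V_1)/11 + (V_2 - V_3)/10 = 0
  Node 3: (V_3 - V_2)/10 + (V_3 - 0)/3300 = 0
Collecting terms (coefficients in siemens):
  0.09094·V_1 - 0.09091·V_2 = 0.0001471
  0.1909·V_2 - 0.09091·V_1 - 0.1·V_3 = 0
  0.1003·V_3 - 0.1·V_2 = 0
Solving these 3 simultaneous equations (Gaussian elimination) gives:
  V_1 = 0.443 V, V_2 = 0.4415 V, V_3 = 0.4402 V
Part 1:
  Read off the nodal solution: V_1 = 0.443 V
Part 2:
  I_R4 = (V_2 - V_3)/R4 = (0.4415 - 0.4402)/10 = 0.0001334 A
  Magnitude: I_R4 = 0.0001334 A
Part 3:
  I_R5 = (V_3 - V_4)/R5 = (0.4402 - 0)/3300 = 0.0001334 A
  P_R5 = I_R5² × R5 = (0.0001334)² × 3300 = 0.00005872 W

Final answers:
1. V_1 = 0.443 V
2. I_R4 = 0.0001334 A
3. P_R5 = 5.872e-05 W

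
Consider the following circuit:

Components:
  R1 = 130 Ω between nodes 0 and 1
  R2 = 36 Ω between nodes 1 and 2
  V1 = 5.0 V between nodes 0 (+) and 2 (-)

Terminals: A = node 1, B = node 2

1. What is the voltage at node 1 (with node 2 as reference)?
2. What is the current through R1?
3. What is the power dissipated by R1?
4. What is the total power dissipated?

Nodal analysis, taking node 2 as the 0 V reference.
Source V1 fixes V_0 = 5 V.
KCL at each unknown node (sum of currents leaving = 0; resistances in Ω):
  Node 1: (V_1 - 5)/130 + (V_1 - 0)/36 = 0
Collecting terms: 0.03547 × V_1 = 0.03846  =>  V_1 = 1.084 V
Part 1:
  Read off the nodal solution: V_1 = 1.084 V
Part 2:
  I_R1 = (V_0 - V_1)/R1 = (5 - 1.084)/130 = 0.03012 A
  Magnitude: I_R1 = 0.03012 A
Part 3:
  I_R1 = (V_0 - V_1)/R1 = (5 - 1.084)/130 = 0.03012 A
  P_R1 = I_R1² × R1 = (0.03012)² × 130 = 0.1179 W
Part 4:
  Power in each resistor, P = (ΔV)²/R:
    P_R1 = (5 - 1.084)²/130 = 0.1179 W
    P_R2 = (1.084 - 0)²/36 = 0.03266 W
  P_total = P_R1 + P_R2 = 0.1506 W

Final answers:
1. V_1 = 1.084 V
2. I_R1 = 0.03012 A
3. P_R1 = 0.1179 W
4. P_total = 0.1506 W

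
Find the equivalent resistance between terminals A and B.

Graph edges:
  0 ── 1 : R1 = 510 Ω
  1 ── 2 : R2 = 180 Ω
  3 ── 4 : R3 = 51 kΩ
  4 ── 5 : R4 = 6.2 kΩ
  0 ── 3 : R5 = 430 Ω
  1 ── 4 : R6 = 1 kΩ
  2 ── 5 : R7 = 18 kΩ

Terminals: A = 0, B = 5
The network is not a plain series/parallel combination. Inject a 1 A test current into terminal A (node 0) and return it from terminal B (node 5); then R_eq = V_A / (1 A).
Nodal analysis, taking node 5 as the 0 V reference.
Current source I_test pushes 1 A into node 0 and draws it out of node 5.
KCL at each unknown node (sum of currents leaving = 0; resistances in Ω):
  Node 0: (V_0 - V_1)/510 + (V_0 - V_3)/430 - 1 = 0
  Node 1: (V_1 - V_0)/510 + (V_1 - V_2)/180 + (V_1 - V_4)/1000 = 0
  Node 2: (V_2 - V_1)/180 + (V_2 - 0)/18000 = 0
  Node 3: (V_3 - V_0)/430 + (V_3 - V_4)/51000 = 0
  Node 4: (V_4 - V_1)/1000 + (V_4 - V_3)/51000 + (V_4 - 0)/6200 = 0
Collecting terms (coefficients in siemens):
  0.004286·V_0 - 0.001961·V_1 - 0.002326·V_3 = 1
  0.008516·V_1 - 0.001961·V_0 - 0.005556·V_2 - 0.001·V_4 = 0
  0.005611·V_2 - 0.005556·V_1 = 0
  0.002345·V_3 - 0.002326·V_0 - 0.00001961·V_4 = 0
  0.001181·V_4 - 0.001·V_1 - 0.00001961·V_3 = 0
Solving these 5 simultaneous equations (Gaussian elimination) gives:
  V_0 = 5639 V, V_1 = 5141 V, V_2 = 5090 V, V_3 = 5629 V
  V_4 = 4447 V
R_eq = V_0 / 1 A = 5639 Ω = 5.639 kΩ

Final answer: 5.639 kΩ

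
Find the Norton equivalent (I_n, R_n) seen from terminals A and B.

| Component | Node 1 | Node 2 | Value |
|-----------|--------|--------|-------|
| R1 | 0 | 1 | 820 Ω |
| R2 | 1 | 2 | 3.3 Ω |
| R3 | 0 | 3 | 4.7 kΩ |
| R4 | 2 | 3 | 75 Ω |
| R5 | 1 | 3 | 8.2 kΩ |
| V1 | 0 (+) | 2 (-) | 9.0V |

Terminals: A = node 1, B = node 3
Find the Thévenin equivalent first; then I_n = V_th/R_th and R_n = R_th.
Step 1 — V_th is the open-circuit voltage V_A - V_B (nothing connected across the terminals).
Nodal analysis, taking node 2 as the 0 V reference.
Source V1 fixes V_0 = 9 V.
KCL at each unknown node (sum of currents leaving = 0; resistances in Ω):
  Node 1: (V_1 - 9)/820 + (V_1 - 0)/3.3 + (V_1 - V_3)/8200 = 0
  Node 3: (V_3 - 9)/4700 + (V_3 - 0)/75 + (V_3 - V_1)/8200 = 0
Collecting terms (coefficients in siemens):
  0.3044·V_1 - 0.000122·V_3 = 0.01098
  0.01367·V_3 - 0.000122·V_1 = 0.001915
Determinant D = (0.3044)(0.01367) - (-0.000122)(-0.000122) = 0.00416
V_1 = [(0.01098)(0.01367) - (-0.000122)(0.001915)]/D = 0.03612 V
V_3 = [(0.3044)(0.001915) - (0.01098)(-0.000122)]/D = 0.1404 V
V_th = V_1 - V_3 = 0.03612 - 0.1404 = -0.1043 V
Step 2 — R_th: zero the source — replace V1 by a short circuit (node 2 merges into node 0) — and find the resistance seen between A (node 1) and B (node 3).
Reduce the network between node 1 (A) and node 3 (B) by series/parallel combination:
  Rp1 = R1 ‖ R2 (parallel, both between nodes 0 and 1) = 1/(1/820 + 1/3.3) = 3.287 Ω
  Rp2 = R3 ‖ R4 (parallel, both between nodes 0 and 3) = 1/(1/4700 + 1/75) = 73.82 Ω
  Rs1 = Rp1 + Rp2 (series, joined only at node 0) = 3.287 + 73.82 = 77.11 Ω
  Rp3 = R5 ‖ Rs1 (parallel, both between nodes 1 and 3) = 1/(1/8200 + 1/77.11) = 76.39 Ω
R_th = 76.39 Ω
I_n = V_th/R_th = -0.1043/76.39 = -0.001365 A, and R_n = R_th = 76.39 Ω

Final answer: I_n = -0.001365 A, R_n = 76.39 Ω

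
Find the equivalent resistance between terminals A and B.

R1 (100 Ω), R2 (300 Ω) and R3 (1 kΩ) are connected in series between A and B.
Reduce the network between node 0 (A) and node 3 (B) by series/parallel combination:
  Rs1 = R1 + R2 (series, joined only at node 1) = 100 + 300 = 400 Ω
  Rs2 = R3 + Rs1 (series, joined only at node 2) = 1000 + 400 = 1400 Ω
R_eq = 1.4 kΩ

Final answer: 1.4 kΩ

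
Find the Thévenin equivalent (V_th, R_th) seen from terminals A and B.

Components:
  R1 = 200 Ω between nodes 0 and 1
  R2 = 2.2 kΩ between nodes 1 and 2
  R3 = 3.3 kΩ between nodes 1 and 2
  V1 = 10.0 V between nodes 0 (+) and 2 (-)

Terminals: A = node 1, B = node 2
Step 1 — V_th is the open-circuit voltage V_A - V_B (nothing connected across the terminals).
Nodal analysis, taking node 2 as the 0 V reference.
Source V1 fixes V_0 = 10 V.
KCL at each unknown node (sum of currents leaving = 0; resistances in Ω):
  Node 1: (V_1 - 10)/200 + (V_1 - 0)/2200 + (V_1 - 0)/3300 = 0
Collecting terms: 0.005758 × V_1 = 0.05  =>  V_1 = 8.684 V
V_th = V_1 - V_2 = 8.684 - 0 = 8.684 V
Step 2 — R_th: zero the source — replace V1 by a short circuit (node 2 merges into node 0) — and find the resistance seen between A (node 1) and B (node 0).
Reduce the network between node 1 (A) and node 0 (B) by series/parallel combination:
  Rp1 = R1 ‖ R2 ‖ R3 (parallel, all between nodes 0 and 1) = 1/(1/200 + 1/2200 + 1/3300) = 173.7 Ω
R_th = 173.7 Ω

Final answer: V_th = 8.684 V, R_th = 173.7 Ω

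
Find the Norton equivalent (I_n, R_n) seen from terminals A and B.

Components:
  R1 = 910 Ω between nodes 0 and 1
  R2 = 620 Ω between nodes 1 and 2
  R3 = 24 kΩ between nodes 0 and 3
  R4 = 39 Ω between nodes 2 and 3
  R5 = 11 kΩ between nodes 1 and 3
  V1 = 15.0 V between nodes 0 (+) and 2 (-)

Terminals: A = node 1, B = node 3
Find the Thévenin equivalent first; then I_n = V_th/R_th and R_n = R_th.
Step 1 — V_th is the open-circuit voltage V_A - V_B (nothing connected across the terminals).
Nodal analysis, taking node 2 as the 0 V reference.
Source V1 fixes V_0 = 15 V.
KCL at each unknown node (sum of currents leaving = 0; resistances in Ω):
  Node 1: (V_1 - 15)/910 + (V_1 - 0)/620 + (V_1 - V_3)/11000 = 0
  Node 3: (V_3 - 15)/24000 + (V_3 - 0)/39 + (V_3 - V_1)/11000 = 0
Collecting terms (coefficients in siemens):
  0.002803·V_1 - 0.00009091·V_3 = 0.01648
  0.02577·V_3 - 0.00009091·V_1 = 0.000625
Determinant D = (0.002803)(0.02577) - (-0.00009091)(-0.00009091) = 0.00007223
V_1 = [(0.01648)(0.02577) - (-0.00009091)(0.000625)]/D = 5.883 V
V_3 = [(0.002803)(0.000625) - (0.01648)(-0.00009091)]/D = 0.045 V
V_th = V_1 - V_3 = 5.883 - 0.045 = 5.838 V
Step 2 — R_th: zero the source — replace V1 by a short circuit (node 2 merges into node 0) — and find the resistance seen between A (node 1) and B (node 3).
Reduce the network between node 1 (A) and node 3 (B) by series/parallel combination:
  Rp1 = R1 ‖ R2 (parallel, both between nodes 0 and 1) = 1/(1/910 + 1/620) = 368.8 Ω
  Rp2 = R3 ‖ R4 (parallel, both between nodes 0 and 3) = 1/(1/24000 + 1/39) = 38.94 Ω
  Rs1 = Rp1 + Rp2 (series, joined only at node 0) = 368.8 + 38.94 = 407.7 Ω
  Rp3 = R5 ‖ Rs1 (parallel, both between nodes 1 and 3) = 1/(1/11000 + 1/407.7) = 393.1 Ω
R_th = 393.1 Ω
I_n = V_th/R_th = 5.838/393.1 = 0.01485 A, and R_n = R_th = 393.1 Ω

Final answer: I_n = 0.01485 A, R_n = 393.1 Ω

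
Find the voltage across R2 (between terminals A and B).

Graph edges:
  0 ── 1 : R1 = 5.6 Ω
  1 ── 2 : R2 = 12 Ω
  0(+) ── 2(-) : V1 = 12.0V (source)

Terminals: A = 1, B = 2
R1 and R2 are in series across V1 (node 0 → node 1 → node 2), and the output A–B is taken across R2, so this is a voltage divider.
Series current: I = V1/(R1 + R2) = 12/(5.6 + 12) = 12/17.6 = 0.6818 A
V_R2 = I × R2 = V1 × R2/(R1 + R2) = 12 × 12/17.6 = 8.182 V

Final answer: 8.182 V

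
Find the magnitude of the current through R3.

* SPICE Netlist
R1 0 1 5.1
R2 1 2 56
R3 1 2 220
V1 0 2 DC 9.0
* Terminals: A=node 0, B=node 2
Nodal analysis, taking node 2 as the 0 V reference.
Source V1 fixes V_0 = 9 V.
KCL at each unknown node (sum of currents leaving = 0; resistances in Ω):
  Node 1: (V_1 - 9)/5.1 + (V_1 - 0)/56 + (V_1 - 0)/220 = 0
Collecting terms: 0.2185 × V_1 = 1.765  =>  V_1 = 8.077 V
I_R3 = (V_1 - V_2)/R3 = (8.077 - 0)/220 = 0.03671 A
|I_R3| = 0.03671 A

Final answer: |I_R3| = 0.03671 A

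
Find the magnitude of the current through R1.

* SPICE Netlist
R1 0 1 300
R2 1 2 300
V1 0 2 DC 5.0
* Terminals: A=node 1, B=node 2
Nodal analysis, taking node 2 as the 0 V reference.
Source V1 fixes V_0 = 5 V.
KCL at each unknown node (sum of currents leaving = 0; resistances in Ω):
  Node 1: (V_1 - 5)/300 + (V_1 - 0)/300 = 0
Collecting terms: 0.006667 × V_1 = 0.01667  =>  V_1 = 2.5 V
I_R1 = (V_0 - V_1)/R1 = (5 - 2.5)/300 = 0.008333 A
|I_R1| = 0.008333 A

Final answer: |I_R1| = 0.008333 A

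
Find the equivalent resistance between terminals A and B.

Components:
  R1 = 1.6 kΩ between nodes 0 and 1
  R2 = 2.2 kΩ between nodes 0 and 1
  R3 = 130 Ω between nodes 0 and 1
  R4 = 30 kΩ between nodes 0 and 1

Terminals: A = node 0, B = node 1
Reduce the network between node 0 (A) and node 1 (B) by series/parallel combination:
  Rp1 = R1 ‖ R2 ‖ R3 ‖ R4 (parallel, all between nodes 0 and 1) = 1/(1/1600 + 1/2200 + 1/130 + 1/30000) = 113.6 Ω
R_eq = 113.6 Ω

Final answer: 113.6 Ω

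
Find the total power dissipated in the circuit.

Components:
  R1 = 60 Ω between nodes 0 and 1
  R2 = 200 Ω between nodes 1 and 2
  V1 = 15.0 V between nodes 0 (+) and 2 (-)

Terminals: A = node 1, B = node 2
Nodal analysis, taking node 2 as the 0 V reference.
Source V1 fixes V_0 = 15 V.
KCL at each unknown node (sum of currents leaving = 0; resistances in Ω):
  Node 1: (V_1 - 15)/60 + (V_1 - 0)/200 = 0
Collecting terms: 0.02167 × V_1 = 0.25  =>  V_1 = 11.54 V
Power in each resistor, P = (ΔV)²/R:
  P_R1 = (15 - 11.54)²/60 = 0.1997 W
  P_R2 = (11.54 - 0)²/200 = 0.6657 W
P_total = P_R1 + P_R2 = 0.8654 W

Final answer: 0.8654 W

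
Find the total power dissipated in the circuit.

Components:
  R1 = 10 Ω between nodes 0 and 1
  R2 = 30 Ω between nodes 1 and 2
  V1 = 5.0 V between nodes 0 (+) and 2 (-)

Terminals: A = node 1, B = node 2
Nodal analysis, taking node 2 as the 0 V reference.
Source V1 fixes V_0 = 5 V.
KCL at each unknown node (sum of currents leaving = 0; resistances in Ω):
  Node 1: (V_1 - 5)/10 + (V_1 - 0)/30 = 0
Collecting terms: 0.1333 × V_1 = 0.5  =>  V_1 = 3.75 V
Power in each resistor, P = (ΔV)²/R:
  P_R1 = (5 - 3.75)²/10 = 0.1562 W
  P_R2 = (3.75 - 0)²/30 = 0.4688 W
P_total = P_R1 + P_R2 = 0.625 W

Final answer: 0.625 W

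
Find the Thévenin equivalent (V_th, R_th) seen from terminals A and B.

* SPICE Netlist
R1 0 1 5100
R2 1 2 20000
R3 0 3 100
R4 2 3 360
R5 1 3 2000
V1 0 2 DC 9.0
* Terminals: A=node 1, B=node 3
Step 1 — V_th is the open-circuit voltage V_A - V_B (nothing connected across the terminals).
Nodal analysis, taking node 2 as the 0 V reference.
Source V1 fixes V_0 = 9 V.
KCL at each unknown node (sum of currents leaving = 0; resistances in Ω):
  Node 1: (V_1 - 9)/5100 + (V_1 - 0)/20000 + (V_1 - V_3)/2000 = 0
  Node 3: (V_3 - 9)/100 + (V_3 - 0)/360 + (V_3 - V_1)/2000 = 0
Collecting terms (coefficients in siemens):
  0.0007461·V_1 - 0.0005·V_3 = 0.001765
  0.01328·V_3 - 0.0005·V_1 = 0.09
Determinant D = (0.0007461)(0.01328) - (-0.0005)(-0.0005) = 0.000009656
V_1 = [(0.001765)(0.01328) - (-0.0005)(0.09)]/D = 7.087 V
V_3 = [(0.0007461)(0.09) - (0.001765)(-0.0005)]/D = 7.045 V
V_th = V_1 - V_3 = 7.087 - 7.045 = 0.04163 V
Step 2 — R_th: zero the source — replace V1 by a short circuit (node 2 merges into node 0) — and find the resistance seen between A (node 1) and B (node 3).
Reduce the network between node 1 (A) and node 3 (B) by series/parallel combination:
  Rp1 = R1 ‖ R2 (parallel, both between nodes 0 and 1) = 1/(1/5100 + 1/20000) = 4064 Ω
  Rp2 = R3 ‖ R4 (parallel, both between nodes 0 and 3) = 1/(1/100 + 1/360) = 78.26 Ω
  Rs1 = Rp1 + Rp2 (series, joined only at node 0) = 4064 + 78.26 = 4142 Ω
  Rp3 = R5 ‖ Rs1 (parallel, both between nodes 1 and 3) = 1/(1/2000 + 1/4142) = 1349 Ω
R_th = 1.349 kΩ

Final answer: V_th = 0.04163 V, R_th = 1.349 kΩ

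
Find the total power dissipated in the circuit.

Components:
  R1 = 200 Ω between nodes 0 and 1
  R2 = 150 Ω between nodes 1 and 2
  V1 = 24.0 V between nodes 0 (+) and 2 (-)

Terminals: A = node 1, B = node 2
Nodal analysis, taking node 2 as the 0 V reference.
Source V1 fixes V_0 = 24 V.
KCL at each unknown node (sum of currents leaving = 0; resistances in Ω):
  Node 1: (V_1 - 24)/200 + (V_1 - 0)/150 = 0
Collecting terms: 0.01167 × V_1 = 0.12  =>  V_1 = 10.29 V
Power in each resistor, P = (ΔV)²/R:
  P_R1 = (24 - 10.29)²/200 = 0.9404 W
  P_R2 = (10.29 - 0)²/150 = 0.7053 W
P_total = P_R1 + P_R2 = 1.646 W

Final answer: 1.646 W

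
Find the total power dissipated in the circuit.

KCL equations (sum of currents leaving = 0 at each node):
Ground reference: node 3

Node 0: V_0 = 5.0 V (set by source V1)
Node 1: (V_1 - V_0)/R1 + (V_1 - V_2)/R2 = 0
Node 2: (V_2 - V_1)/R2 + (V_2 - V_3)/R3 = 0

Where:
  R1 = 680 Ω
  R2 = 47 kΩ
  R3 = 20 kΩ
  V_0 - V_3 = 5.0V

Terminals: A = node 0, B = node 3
Nodal analysis, taking node 3 as the 0 V reference.
Source V1 fixes V_0 = 5 V.
KCL at each unknown node (sum of currents leaving = 0; resistances in Ω):
  Node 1: (V_1 - 5)/680 + (V_1 - V_2)/47000 = 0
  Node 2: (V_2 - V_1)/47000 + (V_2 - 0)/20000 = 0
Collecting terms (coefficients in siemens):
  0.001492·V_1 - 0.00002128·V_2 = 0.007353
  0.00007128·V_2 - 0.00002128·V_1 = 0
Determinant D = (0.001492)(0.00007128) - (-0.00002128)(-0.00002128) = 0.0000001059
V_1 = [(0.007353)(0.00007128) - (-0.00002128)(0)]/D = 4.95 V
V_2 = [(0.001492)(0) - (0.007353)(-0.00002128)]/D = 1.478 V
Power in each resistor, P = (ΔV)²/R:
  P_R1 = (5 - 4.95)²/680 = 0.000003711 W
  P_R2 = (4.95 - 1.478)²/47000 = 0.0002565 W
  P_R3 = (1.478 - 0)²/20000 = 0.0001092 W
P_total = P_R1 + P_R2 + P_R3 = 0.0003694 W

Final answer: 0.0003694 W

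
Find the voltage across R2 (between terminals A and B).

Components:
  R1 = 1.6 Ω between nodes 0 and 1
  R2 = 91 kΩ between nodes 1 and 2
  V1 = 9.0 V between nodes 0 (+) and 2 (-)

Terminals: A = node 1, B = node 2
R1 and R2 are in series across V1 (node 0 → node 1 → node 2), and the output A–B is taken across R2, so this is a voltage divider.
Series current: I = V1/(R1 + R2) = 9/(1.6 + 91000) = 9/91000 = 0.0000989 A
V_R2 = I × R2 = V1 × R2/(R1 + R2) = 9 × 91000/91000 = 9 V

Final answer: 9 V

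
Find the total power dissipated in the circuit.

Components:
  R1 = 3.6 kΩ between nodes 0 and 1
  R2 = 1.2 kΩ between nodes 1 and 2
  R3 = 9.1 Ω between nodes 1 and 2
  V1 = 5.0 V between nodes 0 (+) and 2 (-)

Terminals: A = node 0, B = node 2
Nodal analysis, taking node 2 as the 0 V reference.
Source V1 fixes V_0 = 5 V.
KCL at each unknown node (sum of currents leaving = 0; resistances in Ω):
  Node 1: (V_1 - 5)/3600 + (V_1 - 0)/1200 + (V_1 - 0)/9.1 = 0
Collecting terms: 0.111 × V_1 = 0.001389  =>  V_1 = 0.01251 V
Power in each resistor, P = (ΔV)²/R:
  P_R1 = (5 - 0.01251)²/3600 = 0.00691 W
  P_R2 = (0.01251 - 0)²/1200 = 0.0000001305 W
  P_R3 = (0.01251 - 0)²/9.1 = 0.0000172 W
P_total = P_R1 + P_R2 + P_R3 = 0.006927 W

Final answer: 0.006927 W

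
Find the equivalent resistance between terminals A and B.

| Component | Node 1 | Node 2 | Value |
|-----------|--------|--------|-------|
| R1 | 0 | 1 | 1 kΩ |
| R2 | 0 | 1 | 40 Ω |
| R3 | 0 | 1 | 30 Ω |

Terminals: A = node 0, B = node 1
Reduce the network between node 0 (A) and node 1 (B) by series/parallel combination:
  Rp1 = R1 ‖ R2 ‖ R3 (parallel, all between nodes 0 and 1) = 1/(1/1000 + 1/40 + 1/30) = 16.85 Ω
R_eq = 16.85 Ω

Final answer: 16.85 Ω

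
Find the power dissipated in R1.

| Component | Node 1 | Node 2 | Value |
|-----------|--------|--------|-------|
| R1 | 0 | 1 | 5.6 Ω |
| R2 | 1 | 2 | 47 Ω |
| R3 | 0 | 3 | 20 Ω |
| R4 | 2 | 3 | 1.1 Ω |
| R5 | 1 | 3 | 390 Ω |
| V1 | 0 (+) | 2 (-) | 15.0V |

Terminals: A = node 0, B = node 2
Nodal analysis, taking node 2 as the 0 V reference.
Source V1 fixes V_0 = 15 V.
KCL at each unknown node (sum of currents leaving = 0; resistances in Ω):
  Node 1: (V_1 - 15)/5.6 + (V_1 - 0)/47 + (V_1 - V_3)/390 = 0
  Node 3: (V_3 - 15)/20 + (V_3 - 0)/1.1 + (V_3 - V_1)/390 = 0
Collecting terms (coefficients in siemens):
  0.2024·V_1 - 0.002564·V_3 = 2.679
  0.9617·V_3 - 0.002564·V_1 = 0.75
Determinant D = (0.2024)(0.9617) - (-0.002564)(-0.002564) = 0.1946
V_1 = [(2.679)(0.9617) - (-0.002564)(0.75)]/D = 13.24 V
V_3 = [(0.2024)(0.75) - (2.679)(-0.002564)]/D = 0.8152 V
I_R1 = (V_0 - V_1)/R1 = (15 - 13.24)/5.6 = 0.3136 A
P_R1 = I_R1² × R1 = (0.3136)² × 5.6 = 0.5509 W

Final answer: 0.5509 W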